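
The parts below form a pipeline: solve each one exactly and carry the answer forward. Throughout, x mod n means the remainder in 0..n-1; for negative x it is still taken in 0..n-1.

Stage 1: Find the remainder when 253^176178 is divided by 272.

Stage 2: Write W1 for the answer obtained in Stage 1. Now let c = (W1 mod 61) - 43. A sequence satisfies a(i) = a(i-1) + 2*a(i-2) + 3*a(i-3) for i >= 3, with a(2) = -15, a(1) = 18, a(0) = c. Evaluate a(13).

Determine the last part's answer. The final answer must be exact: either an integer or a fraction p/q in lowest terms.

Stage 1: squarings mod 272: 253^1=253, 253^2=89, 253^4=33, 253^8=1, 253^16=1, 253^32=1, 253^64=1, 253^128=1, 253^256=1, 253^512=1, 253^1024=1, 253^2048=1, 253^4096=1, 253^8192=1, 253^16384=1, 253^32768=1, 253^65536=1, 253^131072=1; 253^176178 = 253^2 * 253^16 * 253^32 * 253^4096 * 253^8192 * 253^32768 * 253^131072 = 89 (mod 272); answer 89
Stage 2: W1 = 89; c = -15; a(3) = 1*(-15) + 2*(18) + 3*(-15) = -24; iterating: a(3)=-24, a(4)=0, a(5)=-93, a(6)=-165, a(7)=-351, a(8)=-960, a(9)=-2157, a(10)=-5130, a(11)=-12324, a(12)=-29055, a(13)=-69093; answer -69093

-69093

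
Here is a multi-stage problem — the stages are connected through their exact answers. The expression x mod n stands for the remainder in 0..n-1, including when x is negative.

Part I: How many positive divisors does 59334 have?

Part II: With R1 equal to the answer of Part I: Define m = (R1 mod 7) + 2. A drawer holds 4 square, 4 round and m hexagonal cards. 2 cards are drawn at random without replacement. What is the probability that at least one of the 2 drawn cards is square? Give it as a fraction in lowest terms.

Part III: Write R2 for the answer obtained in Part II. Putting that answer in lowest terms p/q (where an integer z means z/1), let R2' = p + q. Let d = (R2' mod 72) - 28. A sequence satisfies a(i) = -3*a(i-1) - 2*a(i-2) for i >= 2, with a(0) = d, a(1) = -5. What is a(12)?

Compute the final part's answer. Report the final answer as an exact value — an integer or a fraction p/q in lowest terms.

Part I: 59334 = 2 * 3 * 11 * 29 * 31; number of divisors = (1+1) * (1+1) * (1+1) * (1+1) * (1+1) = 32; answer 32
Part II: R1 = 32; m = 6; total draws C(14,2) = 91; complement C(10,2) = 45; favorable 91 - 45 = 46; P = 46/91; answer 46/91
Part III: R2 = 46/91; threaded value p + q = 137; d = 37; a(2) = -3*(-5) - 2*(37) = -59; iterating: a(2)=-59, a(3)=187, a(4)=-443, a(5)=955, a(6)=-1979, a(7)=4027, a(8)=-8123, a(9)=16315, a(10)=-32699, a(11)=65467, a(12)=-131003; answer -131003

-131003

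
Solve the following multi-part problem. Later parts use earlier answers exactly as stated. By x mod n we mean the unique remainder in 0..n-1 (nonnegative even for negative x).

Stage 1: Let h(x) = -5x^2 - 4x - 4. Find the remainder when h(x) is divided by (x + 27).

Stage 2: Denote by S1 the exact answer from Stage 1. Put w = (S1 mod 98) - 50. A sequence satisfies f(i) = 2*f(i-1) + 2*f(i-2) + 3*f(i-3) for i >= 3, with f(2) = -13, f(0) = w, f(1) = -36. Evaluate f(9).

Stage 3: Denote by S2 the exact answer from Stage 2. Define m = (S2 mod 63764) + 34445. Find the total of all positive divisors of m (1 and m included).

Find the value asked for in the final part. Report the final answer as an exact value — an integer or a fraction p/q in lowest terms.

144480

Stage 1: remainder = value at the root: -5*(-27)^2 - 4*(-27)^1 - 4 = (-3645) + (108) + (-4) = -3541; answer -3541
Stage 2: S1 = -3541; w = 35; f(3) = 2*(-13) + 2*(-36) + 3*(35) = 7; iterating: f(3)=7, f(4)=-120, f(5)=-265, f(6)=-749, f(7)=-2388, f(8)=-7069, f(9)=-21161; answer -21161
Stage 3: S2 = -21161; m = 77048; 77048 = 2^3 * 9631; sigma = (1 + 2 + 4 + 8) * (1 + 9631) = 15 * 9632 = 144480; answer 144480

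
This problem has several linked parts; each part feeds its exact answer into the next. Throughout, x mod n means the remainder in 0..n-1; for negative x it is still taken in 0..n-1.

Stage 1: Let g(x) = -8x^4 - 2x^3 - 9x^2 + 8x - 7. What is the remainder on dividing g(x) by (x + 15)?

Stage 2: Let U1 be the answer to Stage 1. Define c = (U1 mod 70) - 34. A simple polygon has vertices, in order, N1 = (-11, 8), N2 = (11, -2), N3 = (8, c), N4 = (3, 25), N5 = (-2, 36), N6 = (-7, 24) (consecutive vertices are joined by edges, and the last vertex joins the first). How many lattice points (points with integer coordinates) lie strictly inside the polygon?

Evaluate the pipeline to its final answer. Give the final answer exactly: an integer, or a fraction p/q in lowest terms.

491

Stage 1: remainder = value at the root: -8*(-15)^4 - 2*(-15)^3 - 9*(-15)^2 + 8*(-15)^1 - 7 = (-405000) + (6750) + (-2025) + (-120) + (-7) = -400402; answer -400402
Stage 2: U1 = -400402; c = 34; cross terms: (-11*-2 - 11*8)=-66, (11*34 - 8*-2)=390, (8*25 - 3*34)=98, (3*36 - -2*25)=158, (-2*24 - -7*36)=204, (-7*8 - -11*24)=208; twice the area = |992| = 992; area = 496; boundary points = 2 + 3 + 1 + 1 + 1 + 4 = 12; strictly interior points = area - boundary/2 + 1 = 491; answer 491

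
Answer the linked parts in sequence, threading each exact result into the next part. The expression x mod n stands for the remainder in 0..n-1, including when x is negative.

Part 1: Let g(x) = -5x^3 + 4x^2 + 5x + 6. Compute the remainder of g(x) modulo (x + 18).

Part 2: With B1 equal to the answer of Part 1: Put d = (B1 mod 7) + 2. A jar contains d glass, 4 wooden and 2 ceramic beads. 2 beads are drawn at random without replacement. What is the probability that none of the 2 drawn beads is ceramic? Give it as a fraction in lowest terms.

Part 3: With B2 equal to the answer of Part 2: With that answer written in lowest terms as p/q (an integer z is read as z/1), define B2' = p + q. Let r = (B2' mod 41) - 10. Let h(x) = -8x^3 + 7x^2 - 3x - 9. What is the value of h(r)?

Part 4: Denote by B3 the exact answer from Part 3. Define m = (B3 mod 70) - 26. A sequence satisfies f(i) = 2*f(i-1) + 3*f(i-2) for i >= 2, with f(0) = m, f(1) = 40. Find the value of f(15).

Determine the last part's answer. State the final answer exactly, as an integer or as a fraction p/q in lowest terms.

Part 1: remainder = value at the root: -5*(-18)^3 + 4*(-18)^2 + 5*(-18)^1 + 6 = (29160) + (1296) + (-90) + (6) = 30372; answer 30372
Part 2: B1 = 30372; d = 8; total draws C(14,2) = 91; favorable C(12,2) = 66; P = 66/91; answer 66/91
Part 3: B2 = 66/91; threaded value p + q = 157; r = 24; -8*(24)^3 + 7*(24)^2 - 3*(24)^1 - 9 = (-110592) + (4032) + (-72) + (-9) = -106641; answer -106641
Part 4: B3 = -106641; m = 13; f(2) = 2*(40) + 3*(13) = 119; iterating: f(2)=119, f(3)=358, f(4)=1073, f(5)=3220, f(6)=9659, f(7)=28978, f(8)=86933, f(9)=260800, f(10)=782399, f(11)=2347198, f(12)=7041593, f(13)=21124780, f(14)=63374339, f(15)=190123018; answer 190123018

190123018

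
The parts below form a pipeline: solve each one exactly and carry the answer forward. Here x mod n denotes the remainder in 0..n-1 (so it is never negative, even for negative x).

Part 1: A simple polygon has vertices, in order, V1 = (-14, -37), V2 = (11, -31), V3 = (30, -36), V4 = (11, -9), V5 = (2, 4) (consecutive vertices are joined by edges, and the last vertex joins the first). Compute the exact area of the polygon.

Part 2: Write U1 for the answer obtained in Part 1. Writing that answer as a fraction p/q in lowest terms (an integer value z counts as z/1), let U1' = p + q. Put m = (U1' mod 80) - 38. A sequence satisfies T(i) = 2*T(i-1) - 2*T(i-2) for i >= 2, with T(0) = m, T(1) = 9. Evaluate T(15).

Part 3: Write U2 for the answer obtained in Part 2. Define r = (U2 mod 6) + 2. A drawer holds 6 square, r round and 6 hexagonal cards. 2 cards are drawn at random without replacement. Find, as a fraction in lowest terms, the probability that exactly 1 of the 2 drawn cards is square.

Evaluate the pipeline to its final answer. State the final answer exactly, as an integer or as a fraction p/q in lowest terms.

Part 1: cross terms: (-14*-31 - 11*-37)=841, (11*-36 - 30*-31)=534, (30*-9 - 11*-36)=126, (11*4 - 2*-9)=62, (2*-37 - -14*4)=-18; twice the area = |1545| = 1545; area = 1545/2; answer 1545/2
Part 2: U1 = 1545/2; threaded value p + q = 1547; m = -11; T(2) = 2*(9) - 2*(-11) = 40; iterating: T(2)=40, T(3)=62, T(4)=44, T(5)=-36, T(6)=-160, T(7)=-248, T(8)=-176, T(9)=144, T(10)=640, T(11)=992, T(12)=704, T(13)=-576, T(14)=-2560, T(15)=-3968; answer -3968
Part 3: U2 = -3968; r = 6; total draws C(18,2) = 153; favorable C(6,1)*C(12,1) = 72; P = 8/17; answer 8/17

8/17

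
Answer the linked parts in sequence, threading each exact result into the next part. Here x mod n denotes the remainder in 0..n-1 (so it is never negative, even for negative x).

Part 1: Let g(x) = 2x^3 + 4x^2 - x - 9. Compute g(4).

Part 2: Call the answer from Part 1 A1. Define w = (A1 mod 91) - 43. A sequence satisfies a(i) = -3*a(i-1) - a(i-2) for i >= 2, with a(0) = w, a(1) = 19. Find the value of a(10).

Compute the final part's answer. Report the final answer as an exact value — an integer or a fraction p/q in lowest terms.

-244815

Part 1: 2*(4)^3 + 4*(4)^2 - 1*(4)^1 - 9 = (128) + (64) + (-4) + (-9) = 179; answer 179
Part 2: A1 = 179; w = 45; a(2) = -3*(19) - 1*(45) = -102; iterating: a(2)=-102, a(3)=287, a(4)=-759, a(5)=1990, a(6)=-5211, a(7)=13643, a(8)=-35718, a(9)=93511, a(10)=-244815; answer -244815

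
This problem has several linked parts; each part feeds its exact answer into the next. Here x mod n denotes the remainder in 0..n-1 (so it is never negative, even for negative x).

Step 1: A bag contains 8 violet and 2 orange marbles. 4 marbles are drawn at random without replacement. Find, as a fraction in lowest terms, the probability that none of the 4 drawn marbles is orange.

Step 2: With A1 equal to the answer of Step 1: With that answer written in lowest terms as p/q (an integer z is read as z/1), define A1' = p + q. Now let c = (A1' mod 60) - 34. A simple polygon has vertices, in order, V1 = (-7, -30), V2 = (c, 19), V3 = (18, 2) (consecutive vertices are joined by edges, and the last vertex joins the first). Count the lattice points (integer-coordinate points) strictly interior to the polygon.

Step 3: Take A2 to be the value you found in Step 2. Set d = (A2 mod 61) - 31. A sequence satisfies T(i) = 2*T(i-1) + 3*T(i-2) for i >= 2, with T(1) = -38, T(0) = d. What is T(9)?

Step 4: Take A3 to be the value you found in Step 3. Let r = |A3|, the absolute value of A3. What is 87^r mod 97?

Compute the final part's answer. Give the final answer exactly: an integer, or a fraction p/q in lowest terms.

Step 1: total draws C(10,4) = 210; favorable C(8,4) = 70; P = 1/3; answer 1/3
Step 2: A1 = 1/3; threaded value p + q = 4; c = -30; cross terms: (-7*19 - -30*-30)=-1033, (-30*2 - 18*19)=-402, (18*-30 - -7*2)=-526; twice the area = |-1961| = 1961; area = 1961/2; boundary points = 1 + 1 + 1 = 3; strictly interior points = area - boundary/2 + 1 = 980; answer 980
Step 3: A2 = 980; d = -27; T(2) = 2*(-38) + 3*(-27) = -157; iterating: T(2)=-157, T(3)=-428, T(4)=-1327, T(5)=-3938, T(6)=-11857, T(7)=-35528, T(8)=-106627, T(9)=-319838; answer -319838
Step 4: A3 = -319838; r = 319838; squarings mod 97: 87^1=87, 87^2=3, 87^4=9, 87^8=81, 87^16=62, 87^32=61, 87^64=35, 87^128=61, 87^256=35, 87^512=61, 87^1024=35, 87^2048=61, 87^4096=35, 87^8192=61, 87^16384=35, 87^32768=61, 87^65536=35, 87^131072=61, 87^262144=35; 87^319838 = 87^2 * 87^4 * 87^8 * 87^16 * 87^64 * 87^256 * 87^8192 * 87^16384 * 87^32768 * 87^262144 = 44 (mod 97); answer 44

44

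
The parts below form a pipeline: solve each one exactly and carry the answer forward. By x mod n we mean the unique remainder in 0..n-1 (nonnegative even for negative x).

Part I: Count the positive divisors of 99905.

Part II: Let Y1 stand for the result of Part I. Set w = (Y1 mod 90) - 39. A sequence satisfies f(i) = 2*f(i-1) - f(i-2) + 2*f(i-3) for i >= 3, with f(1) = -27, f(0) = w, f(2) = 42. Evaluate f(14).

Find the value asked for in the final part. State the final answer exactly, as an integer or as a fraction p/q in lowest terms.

Part I: 99905 = 5 * 13 * 29 * 53; number of divisors = (1+1) * (1+1) * (1+1) * (1+1) = 16; answer 16
Part II: Y1 = 16; w = -23; f(3) = 2*(42) - 1*(-27) + 2*(-23) = 65; iterating: f(3)=65, f(4)=34, f(5)=87, f(6)=270, f(7)=521, f(8)=946, f(9)=1911, f(10)=3918, f(11)=7817, f(12)=15538, f(13)=31095, f(14)=62286; answer 62286

62286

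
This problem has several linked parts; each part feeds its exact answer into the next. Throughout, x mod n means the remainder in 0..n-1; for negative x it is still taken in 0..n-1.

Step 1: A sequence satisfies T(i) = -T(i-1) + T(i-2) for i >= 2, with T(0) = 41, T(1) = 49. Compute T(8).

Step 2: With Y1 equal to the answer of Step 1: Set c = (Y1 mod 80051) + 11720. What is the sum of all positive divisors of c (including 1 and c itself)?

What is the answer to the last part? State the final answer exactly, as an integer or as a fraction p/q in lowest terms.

Step 1: T(2) = -1*(49) + 1*(41) = -8; iterating: T(2)=-8, T(3)=57, T(4)=-65, T(5)=122, T(6)=-187, T(7)=309, T(8)=-496; answer -496
Step 2: Y1 = -496; c = 91275; 91275 = 3 * 5^2 * 1217; sigma = (1 + 3) * (1 + 5 + 25) * (1 + 1217) = 4 * 31 * 1218 = 151032; answer 151032

151032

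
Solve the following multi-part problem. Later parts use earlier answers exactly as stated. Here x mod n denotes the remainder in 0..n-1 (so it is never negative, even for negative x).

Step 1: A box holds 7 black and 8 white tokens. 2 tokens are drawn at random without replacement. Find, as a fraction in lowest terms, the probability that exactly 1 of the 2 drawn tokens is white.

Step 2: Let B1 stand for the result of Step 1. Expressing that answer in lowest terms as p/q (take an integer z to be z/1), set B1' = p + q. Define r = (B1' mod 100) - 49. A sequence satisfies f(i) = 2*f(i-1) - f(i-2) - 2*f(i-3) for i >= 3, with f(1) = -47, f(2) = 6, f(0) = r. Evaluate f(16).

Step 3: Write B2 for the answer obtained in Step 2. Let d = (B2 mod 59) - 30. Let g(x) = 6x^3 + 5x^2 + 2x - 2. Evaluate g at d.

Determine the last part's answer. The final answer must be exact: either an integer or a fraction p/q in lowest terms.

Step 1: total draws C(15,2) = 105; favorable C(8,1)*C(7,1) = 56; P = 8/15; answer 8/15
Step 2: B1 = 8/15; threaded value p + q = 23; r = -26; f(3) = 2*(6) - 1*(-47) - 2*(-26) = 111; iterating: f(3)=111, f(4)=310, f(5)=497, f(6)=462, f(7)=-193, f(8)=-1842, f(9)=-4415, f(10)=-6602, f(11)=-5105, f(12)=5222, f(13)=28753, f(14)=62494, f(15)=85791, f(16)=51582; answer 51582
Step 3: B2 = 51582; d = -14; 6*(-14)^3 + 5*(-14)^2 + 2*(-14)^1 - 2 = (-16464) + (980) + (-28) + (-2) = -15514; answer -15514

-15514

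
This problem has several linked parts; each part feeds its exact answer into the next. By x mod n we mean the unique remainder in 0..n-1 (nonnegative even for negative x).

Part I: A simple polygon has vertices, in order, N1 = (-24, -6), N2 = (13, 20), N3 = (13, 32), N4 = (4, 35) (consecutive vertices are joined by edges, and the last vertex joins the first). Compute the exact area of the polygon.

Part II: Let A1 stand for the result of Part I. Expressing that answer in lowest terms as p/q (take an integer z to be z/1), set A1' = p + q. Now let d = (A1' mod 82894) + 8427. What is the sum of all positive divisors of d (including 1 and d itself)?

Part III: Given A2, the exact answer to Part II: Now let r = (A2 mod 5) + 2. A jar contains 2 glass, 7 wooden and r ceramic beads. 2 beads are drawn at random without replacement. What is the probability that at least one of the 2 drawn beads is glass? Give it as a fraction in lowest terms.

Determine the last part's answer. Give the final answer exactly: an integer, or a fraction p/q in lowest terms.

23/78

Part I: cross terms: (-24*20 - 13*-6)=-402, (13*32 - 13*20)=156, (13*35 - 4*32)=327, (4*-6 - -24*35)=816; twice the area = |897| = 897; area = 897/2; answer 897/2
Part II: A1 = 897/2; threaded value p + q = 899; d = 9326; 9326 = 2 * 4663; sigma = (1 + 2) * (1 + 4663) = 3 * 4664 = 13992; answer 13992
Part III: A2 = 13992; r = 4; total draws C(13,2) = 78; complement C(11,2) = 55; favorable 78 - 55 = 23; P = 23/78; answer 23/78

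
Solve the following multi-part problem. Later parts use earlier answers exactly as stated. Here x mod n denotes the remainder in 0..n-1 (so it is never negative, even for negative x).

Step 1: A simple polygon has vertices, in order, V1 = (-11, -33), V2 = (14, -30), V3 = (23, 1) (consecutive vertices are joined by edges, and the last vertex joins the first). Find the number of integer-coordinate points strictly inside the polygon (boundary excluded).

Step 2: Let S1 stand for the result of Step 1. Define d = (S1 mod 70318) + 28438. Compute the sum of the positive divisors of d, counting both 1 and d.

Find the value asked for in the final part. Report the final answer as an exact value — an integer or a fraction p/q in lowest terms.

Step 1: cross terms: (-11*-30 - 14*-33)=792, (14*1 - 23*-30)=704, (23*-33 - -11*1)=-748; twice the area = |748| = 748; area = 374; boundary points = 1 + 1 + 34 = 36; strictly interior points = area - boundary/2 + 1 = 357; answer 357
Step 2: S1 = 357; d = 28795; 28795 = 5 * 13 * 443; sigma = (1 + 5) * (1 + 13) * (1 + 443) = 6 * 14 * 444 = 37296; answer 37296

37296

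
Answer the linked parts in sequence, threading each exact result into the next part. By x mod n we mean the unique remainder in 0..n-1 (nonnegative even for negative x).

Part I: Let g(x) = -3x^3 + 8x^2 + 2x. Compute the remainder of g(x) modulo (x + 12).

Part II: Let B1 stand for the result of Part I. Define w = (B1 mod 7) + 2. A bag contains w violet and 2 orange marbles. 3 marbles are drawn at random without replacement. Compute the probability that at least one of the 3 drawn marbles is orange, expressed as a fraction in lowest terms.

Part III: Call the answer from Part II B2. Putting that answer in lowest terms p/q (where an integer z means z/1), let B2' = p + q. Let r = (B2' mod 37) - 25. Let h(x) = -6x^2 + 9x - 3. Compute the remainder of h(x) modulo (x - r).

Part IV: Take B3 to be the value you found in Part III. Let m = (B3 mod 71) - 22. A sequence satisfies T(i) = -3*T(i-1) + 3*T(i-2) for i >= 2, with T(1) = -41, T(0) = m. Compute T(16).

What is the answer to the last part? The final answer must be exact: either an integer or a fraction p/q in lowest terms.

12841773129

Part I: remainder = value at the root: -3*(-12)^3 + 8*(-12)^2 + 2*(-12)^1 = (5184) + (1152) + (-24) = 6312; answer 6312
Part II: B1 = 6312; w = 7; total draws C(9,3) = 84; complement C(7,3) = 35; favorable 84 - 35 = 49; P = 7/12; answer 7/12
Part III: B2 = 7/12; threaded value p + q = 19; r = -6; remainder = value at the root: -6*(-6)^2 + 9*(-6)^1 - 3 = (-216) + (-54) + (-3) = -273; answer -273
Part IV: B3 = -273; m = -11; T(2) = -3*(-41) + 3*(-11) = 90; iterating: T(2)=90, T(3)=-393, T(4)=1449, T(5)=-5526, T(6)=20925, T(7)=-79353, T(8)=300834, T(9)=-1140561, T(10)=4324185, T(11)=-16394238, T(12)=62155269, T(13)=-235648521, T(14)=893411370, T(15)=-3387179673, T(16)=12841773129; answer 12841773129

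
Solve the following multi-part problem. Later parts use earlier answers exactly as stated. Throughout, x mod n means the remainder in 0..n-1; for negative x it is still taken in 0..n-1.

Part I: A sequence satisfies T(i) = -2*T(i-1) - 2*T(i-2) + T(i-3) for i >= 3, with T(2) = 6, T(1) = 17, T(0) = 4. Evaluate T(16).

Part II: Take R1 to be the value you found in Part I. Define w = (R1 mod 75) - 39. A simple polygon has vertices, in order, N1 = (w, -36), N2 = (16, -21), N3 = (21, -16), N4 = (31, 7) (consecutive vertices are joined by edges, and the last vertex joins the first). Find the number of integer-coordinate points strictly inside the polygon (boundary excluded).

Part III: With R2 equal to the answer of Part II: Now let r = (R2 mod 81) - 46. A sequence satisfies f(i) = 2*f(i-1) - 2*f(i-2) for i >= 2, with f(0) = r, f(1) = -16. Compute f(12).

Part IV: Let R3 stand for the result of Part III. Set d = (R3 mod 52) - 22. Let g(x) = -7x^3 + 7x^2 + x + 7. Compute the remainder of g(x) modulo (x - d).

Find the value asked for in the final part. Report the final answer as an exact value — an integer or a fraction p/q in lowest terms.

1765

Part I: T(3) = -2*(6) - 2*(17) + 1*(4) = -42; iterating: T(3)=-42, T(4)=89, T(5)=-88, T(6)=-44, T(7)=353, T(8)=-706, T(9)=662, T(10)=441, T(11)=-2912, T(12)=5604, T(13)=-4943, T(14)=-4234, T(15)=23958, T(16)=-44391; answer -44391
Part II: R1 = -44391; w = -30; cross terms: (-30*-21 - 16*-36)=1206, (16*-16 - 21*-21)=185, (21*7 - 31*-16)=643, (31*-36 - -30*7)=-906; twice the area = |1128| = 1128; area = 564; boundary points = 1 + 5 + 1 + 1 = 8; strictly interior points = area - boundary/2 + 1 = 561; answer 561
Part III: R2 = 561; r = 29; f(2) = 2*(-16) - 2*(29) = -90; iterating: f(2)=-90, f(3)=-148, f(4)=-116, f(5)=64, f(6)=360, f(7)=592, f(8)=464, f(9)=-256, f(10)=-1440, f(11)=-2368, f(12)=-1856; answer -1856
Part IV: R3 = -1856; d = -6; remainder = value at the root: -7*(-6)^3 + 7*(-6)^2 + 1*(-6)^1 + 7 = (1512) + (252) + (-6) + (7) = 1765; answer 1765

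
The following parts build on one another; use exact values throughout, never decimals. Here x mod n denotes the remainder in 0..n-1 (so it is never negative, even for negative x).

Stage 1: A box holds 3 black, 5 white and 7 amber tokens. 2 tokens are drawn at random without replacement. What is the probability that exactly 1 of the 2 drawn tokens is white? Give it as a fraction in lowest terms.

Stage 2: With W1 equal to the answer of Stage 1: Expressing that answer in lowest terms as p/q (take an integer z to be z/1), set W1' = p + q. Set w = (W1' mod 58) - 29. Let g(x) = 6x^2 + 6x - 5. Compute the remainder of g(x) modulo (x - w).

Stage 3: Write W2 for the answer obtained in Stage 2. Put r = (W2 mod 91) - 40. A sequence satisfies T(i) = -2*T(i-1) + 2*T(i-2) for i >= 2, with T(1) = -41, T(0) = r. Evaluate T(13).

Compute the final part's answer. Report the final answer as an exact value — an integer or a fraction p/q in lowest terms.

Stage 1: total draws C(15,2) = 105; favorable C(5,1)*C(10,1) = 50; P = 10/21; answer 10/21
Stage 2: W1 = 10/21; threaded value p + q = 31; w = 2; remainder = value at the root: 6*(2)^2 + 6*(2)^1 - 5 = (24) + (12) + (-5) = 31; answer 31
Stage 3: W2 = 31; r = -9; T(2) = -2*(-41) + 2*(-9) = 64; iterating: T(2)=64, T(3)=-210, T(4)=548, T(5)=-1516, T(6)=4128, T(7)=-11288, T(8)=30832, T(9)=-84240, T(10)=230144, T(11)=-628768, T(12)=1717824, T(13)=-4693184; answer -4693184

-4693184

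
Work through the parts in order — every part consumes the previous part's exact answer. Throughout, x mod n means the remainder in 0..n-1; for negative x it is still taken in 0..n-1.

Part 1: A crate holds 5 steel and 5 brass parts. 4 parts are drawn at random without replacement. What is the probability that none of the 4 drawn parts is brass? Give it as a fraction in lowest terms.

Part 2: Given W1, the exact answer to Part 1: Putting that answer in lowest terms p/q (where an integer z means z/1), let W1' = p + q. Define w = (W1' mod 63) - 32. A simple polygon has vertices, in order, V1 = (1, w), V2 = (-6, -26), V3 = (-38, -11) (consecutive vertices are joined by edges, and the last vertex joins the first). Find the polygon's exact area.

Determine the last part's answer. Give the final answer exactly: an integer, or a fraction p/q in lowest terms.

Part 1: total draws C(10,4) = 210; favorable C(5,4) = 5; P = 1/42; answer 1/42
Part 2: W1 = 1/42; threaded value p + q = 43; w = 11; cross terms: (1*-26 - -6*11)=40, (-6*-11 - -38*-26)=-922, (-38*11 - 1*-11)=-407; twice the area = |-1289| = 1289; area = 1289/2; answer 1289/2

1289/2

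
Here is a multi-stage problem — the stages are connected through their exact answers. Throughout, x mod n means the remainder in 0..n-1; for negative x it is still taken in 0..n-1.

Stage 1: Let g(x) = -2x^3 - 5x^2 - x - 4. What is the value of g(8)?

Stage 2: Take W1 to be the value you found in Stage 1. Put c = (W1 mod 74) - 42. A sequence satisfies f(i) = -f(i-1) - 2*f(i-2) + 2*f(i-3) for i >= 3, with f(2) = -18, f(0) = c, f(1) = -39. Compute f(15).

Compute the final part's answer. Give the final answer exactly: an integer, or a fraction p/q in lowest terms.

Stage 1: -2*(8)^3 - 5*(8)^2 - 1*(8)^1 - 4 = (-1024) + (-320) + (-8) + (-4) = -1356; answer -1356
Stage 2: W1 = -1356; c = 8; f(3) = -1*(-18) - 2*(-39) + 2*(8) = 112; iterating: f(3)=112, f(4)=-154, f(5)=-106, f(6)=638, f(7)=-734, f(8)=-754, f(9)=3498, f(10)=-3458, f(11)=-5046, f(12)=18958, f(13)=-15782, f(14)=-32226, f(15)=101706; answer 101706

101706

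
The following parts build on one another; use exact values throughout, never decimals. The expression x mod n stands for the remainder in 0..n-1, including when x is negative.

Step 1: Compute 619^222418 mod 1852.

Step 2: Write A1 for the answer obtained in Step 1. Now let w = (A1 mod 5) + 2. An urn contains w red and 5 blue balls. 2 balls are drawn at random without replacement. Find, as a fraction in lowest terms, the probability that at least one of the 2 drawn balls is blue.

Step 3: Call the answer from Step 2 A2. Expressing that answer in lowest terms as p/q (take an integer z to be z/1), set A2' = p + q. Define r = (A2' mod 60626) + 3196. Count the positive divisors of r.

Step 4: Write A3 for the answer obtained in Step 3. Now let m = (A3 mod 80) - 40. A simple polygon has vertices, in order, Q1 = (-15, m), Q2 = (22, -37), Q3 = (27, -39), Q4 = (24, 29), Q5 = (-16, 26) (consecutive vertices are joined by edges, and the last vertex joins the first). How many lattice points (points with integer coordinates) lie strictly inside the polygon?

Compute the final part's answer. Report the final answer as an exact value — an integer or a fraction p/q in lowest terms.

Step 1: squarings mod 1852: 619^1=619, 619^2=1649, 619^4=465, 619^8=1393, 619^16=1405, 619^32=1645, 619^64=253, 619^128=1041, 619^256=261, 619^512=1449, 619^1024=1285, 619^2048=1093, 619^4096=109, 619^8192=769, 619^16384=573, 619^32768=525, 619^65536=1529, 619^131072=617; 619^222418 = 619^2 * 619^16 * 619^64 * 619^128 * 619^1024 * 619^8192 * 619^16384 * 619^65536 * 619^131072 = 1241 (mod 1852); answer 1241
Step 2: A1 = 1241; w = 3; total draws C(8,2) = 28; complement C(3,2) = 3; favorable 28 - 3 = 25; P = 25/28; answer 25/28
Step 3: A2 = 25/28; threaded value p + q = 53; r = 3249; 3249 = 3^2 * 19^2; number of divisors = (2+1) * (2+1) = 9; answer 9
Step 4: A3 = 9; m = -31; cross terms: (-15*-37 - 22*-31)=1237, (22*-39 - 27*-37)=141, (27*29 - 24*-39)=1719, (24*26 - -16*29)=1088, (-16*-31 - -15*26)=886; twice the area = |5071| = 5071; area = 5071/2; boundary points = 1 + 1 + 1 + 1 + 1 = 5; strictly interior points = area - boundary/2 + 1 = 2534; answer 2534

2534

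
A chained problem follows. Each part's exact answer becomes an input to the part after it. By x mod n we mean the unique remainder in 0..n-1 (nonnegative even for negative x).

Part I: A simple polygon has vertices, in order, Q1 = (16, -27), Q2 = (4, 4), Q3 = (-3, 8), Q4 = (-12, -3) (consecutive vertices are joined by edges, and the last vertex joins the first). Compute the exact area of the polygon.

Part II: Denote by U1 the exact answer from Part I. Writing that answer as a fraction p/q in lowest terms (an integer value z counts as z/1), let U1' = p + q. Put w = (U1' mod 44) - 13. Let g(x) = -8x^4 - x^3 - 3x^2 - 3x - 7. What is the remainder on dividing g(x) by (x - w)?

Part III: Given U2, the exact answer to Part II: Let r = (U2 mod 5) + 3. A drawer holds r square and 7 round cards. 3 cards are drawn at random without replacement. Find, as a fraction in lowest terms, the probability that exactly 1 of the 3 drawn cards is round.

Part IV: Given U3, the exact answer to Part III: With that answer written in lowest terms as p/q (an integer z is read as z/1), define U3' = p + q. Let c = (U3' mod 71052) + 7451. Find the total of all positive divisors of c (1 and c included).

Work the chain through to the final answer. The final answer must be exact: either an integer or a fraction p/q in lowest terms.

Part I: cross terms: (16*4 - 4*-27)=172, (4*8 - -3*4)=44, (-3*-3 - -12*8)=105, (-12*-27 - 16*-3)=372; twice the area = |693| = 693; area = 693/2; answer 693/2
Part II: U1 = 693/2; threaded value p + q = 695; w = 22; remainder = value at the root: -8*(22)^4 - 1*(22)^3 - 3*(22)^2 - 3*(22)^1 - 7 = (-1874048) + (-10648) + (-1452) + (-66) + (-7) = -1886221; answer -1886221
Part III: U2 = -1886221; r = 7; total draws C(14,3) = 364; favorable C(7,1)*C(7,2) = 147; P = 21/52; answer 21/52
Part IV: U3 = 21/52; threaded value p + q = 73; c = 7524; 7524 = 2^2 * 3^2 * 11 * 19; sigma = (1 + 2 + 4) * (1 + 3 + 9) * (1 + 11) * (1 + 19) = 7 * 13 * 12 * 20 = 21840; answer 21840

21840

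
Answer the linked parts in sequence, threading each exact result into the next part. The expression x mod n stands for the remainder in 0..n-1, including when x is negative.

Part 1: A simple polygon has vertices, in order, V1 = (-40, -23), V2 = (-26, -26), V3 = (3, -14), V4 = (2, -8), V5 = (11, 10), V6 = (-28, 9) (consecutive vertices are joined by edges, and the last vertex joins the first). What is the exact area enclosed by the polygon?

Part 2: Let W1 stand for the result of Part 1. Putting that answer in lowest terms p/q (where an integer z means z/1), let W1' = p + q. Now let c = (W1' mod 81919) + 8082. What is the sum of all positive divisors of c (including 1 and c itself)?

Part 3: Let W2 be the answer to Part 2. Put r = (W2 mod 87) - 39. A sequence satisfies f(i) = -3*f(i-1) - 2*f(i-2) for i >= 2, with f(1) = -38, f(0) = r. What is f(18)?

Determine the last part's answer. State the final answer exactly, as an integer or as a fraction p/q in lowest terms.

13893564

Part 1: cross terms: (-40*-26 - -26*-23)=442, (-26*-14 - 3*-26)=442, (3*-8 - 2*-14)=4, (2*10 - 11*-8)=108, (11*9 - -28*10)=379, (-28*-23 - -40*9)=1004; twice the area = |2379| = 2379; area = 2379/2; answer 2379/2
Part 2: W1 = 2379/2; threaded value p + q = 2381; c = 10463; 10463 is prime, so its only divisors are 1 and 10463; sigma = 1 + 10463 = 10464; answer 10464
Part 3: W2 = 10464; r = -15; f(2) = -3*(-38) - 2*(-15) = 144; iterating: f(2)=144, f(3)=-356, f(4)=780, f(5)=-1628, f(6)=3324, f(7)=-6716, f(8)=13500, f(9)=-27068, f(10)=54204, f(11)=-108476, f(12)=217020, f(13)=-434108, f(14)=868284, f(15)=-1736636, f(16)=3473340, f(17)=-6946748, f(18)=13893564; answer 13893564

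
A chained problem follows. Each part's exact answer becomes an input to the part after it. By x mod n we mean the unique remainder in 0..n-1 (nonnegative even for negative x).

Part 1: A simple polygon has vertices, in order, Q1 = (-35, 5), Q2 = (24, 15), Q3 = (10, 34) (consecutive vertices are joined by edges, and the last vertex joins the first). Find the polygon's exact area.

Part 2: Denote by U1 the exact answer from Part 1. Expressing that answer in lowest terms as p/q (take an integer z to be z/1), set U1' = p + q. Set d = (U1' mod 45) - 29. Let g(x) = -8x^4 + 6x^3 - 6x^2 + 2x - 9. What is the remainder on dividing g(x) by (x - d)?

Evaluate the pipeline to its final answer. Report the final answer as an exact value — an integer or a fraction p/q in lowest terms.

-3765381

Part 1: cross terms: (-35*15 - 24*5)=-645, (24*34 - 10*15)=666, (10*5 - -35*34)=1240; twice the area = |1261| = 1261; area = 1261/2; answer 1261/2
Part 2: U1 = 1261/2; threaded value p + q = 1263; d = -26; remainder = value at the root: -8*(-26)^4 + 6*(-26)^3 - 6*(-26)^2 + 2*(-26)^1 - 9 = (-3655808) + (-105456) + (-4056) + (-52) + (-9) = -3765381; answer -3765381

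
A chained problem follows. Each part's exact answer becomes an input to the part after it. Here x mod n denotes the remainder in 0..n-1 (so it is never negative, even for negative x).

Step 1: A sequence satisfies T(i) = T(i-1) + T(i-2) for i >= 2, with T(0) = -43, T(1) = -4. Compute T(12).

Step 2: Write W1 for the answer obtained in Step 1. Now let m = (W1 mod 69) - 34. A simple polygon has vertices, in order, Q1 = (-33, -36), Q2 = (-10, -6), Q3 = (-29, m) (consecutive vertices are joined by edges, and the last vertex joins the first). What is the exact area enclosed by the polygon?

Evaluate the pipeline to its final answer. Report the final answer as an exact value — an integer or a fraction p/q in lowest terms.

225/2

Step 1: T(2) = 1*(-4) + 1*(-43) = -47; iterating: T(2)=-47, T(3)=-51, T(4)=-98, T(5)=-149, T(6)=-247, T(7)=-396, T(8)=-643, T(9)=-1039, T(10)=-1682, T(11)=-2721, T(12)=-4403; answer -4403
Step 2: W1 = -4403; m = -21; cross terms: (-33*-6 - -10*-36)=-162, (-10*-21 - -29*-6)=36, (-29*-36 - -33*-21)=351; twice the area = |225| = 225; area = 225/2; answer 225/2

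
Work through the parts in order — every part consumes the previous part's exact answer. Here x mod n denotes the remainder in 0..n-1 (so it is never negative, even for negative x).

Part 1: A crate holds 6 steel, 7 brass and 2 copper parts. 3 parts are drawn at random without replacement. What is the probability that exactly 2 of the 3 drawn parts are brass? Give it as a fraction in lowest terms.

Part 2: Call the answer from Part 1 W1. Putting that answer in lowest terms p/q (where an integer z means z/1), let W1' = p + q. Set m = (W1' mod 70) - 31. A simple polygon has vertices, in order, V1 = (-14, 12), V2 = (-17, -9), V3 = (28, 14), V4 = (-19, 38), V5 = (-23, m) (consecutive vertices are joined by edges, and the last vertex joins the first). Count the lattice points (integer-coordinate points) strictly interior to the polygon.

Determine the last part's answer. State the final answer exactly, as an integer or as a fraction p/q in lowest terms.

Part 1: total draws C(15,3) = 455; favorable C(7,2)*C(8,1) = 168; P = 24/65; answer 24/65
Part 2: W1 = 24/65; threaded value p + q = 89; m = -12; cross terms: (-14*-9 - -17*12)=330, (-17*14 - 28*-9)=14, (28*38 - -19*14)=1330, (-19*-12 - -23*38)=1102, (-23*12 - -14*-12)=-444; twice the area = |2332| = 2332; area = 1166; boundary points = 3 + 1 + 1 + 2 + 3 = 10; strictly interior points = area - boundary/2 + 1 = 1162; answer 1162

1162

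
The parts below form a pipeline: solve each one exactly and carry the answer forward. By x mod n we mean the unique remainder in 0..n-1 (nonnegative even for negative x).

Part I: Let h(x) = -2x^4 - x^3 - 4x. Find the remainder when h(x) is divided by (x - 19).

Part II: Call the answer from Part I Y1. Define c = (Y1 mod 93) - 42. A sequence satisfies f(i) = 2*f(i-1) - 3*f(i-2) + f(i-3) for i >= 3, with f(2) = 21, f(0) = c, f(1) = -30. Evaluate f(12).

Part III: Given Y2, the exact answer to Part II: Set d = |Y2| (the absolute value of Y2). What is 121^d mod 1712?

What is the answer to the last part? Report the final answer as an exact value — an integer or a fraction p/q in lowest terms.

Part I: remainder = value at the root: -2*(19)^4 - 1*(19)^3 - 4*(19)^1 = (-260642) + (-6859) + (-76) = -267577; answer -267577
Part II: Y1 = -267577; c = 35; f(3) = 2*(21) - 3*(-30) + 1*(35) = 167; iterating: f(3)=167, f(4)=241, f(5)=2, f(6)=-552, f(7)=-869, f(8)=-80, f(9)=1895, f(10)=3161, f(11)=557, f(12)=-6474; answer -6474
Part III: Y2 = -6474; d = 6474; squarings mod 1712: 121^1=121, 121^2=945, 121^4=1073, 121^8=865, 121^16=81, 121^32=1425, 121^64=193, 121^128=1297, 121^256=1025, 121^512=1169, 121^1024=385, 121^2048=993, 121^4096=1649; 121^6474 = 121^2 * 121^8 * 121^64 * 121^256 * 121^2048 * 121^4096 = 865 (mod 1712); answer 865

865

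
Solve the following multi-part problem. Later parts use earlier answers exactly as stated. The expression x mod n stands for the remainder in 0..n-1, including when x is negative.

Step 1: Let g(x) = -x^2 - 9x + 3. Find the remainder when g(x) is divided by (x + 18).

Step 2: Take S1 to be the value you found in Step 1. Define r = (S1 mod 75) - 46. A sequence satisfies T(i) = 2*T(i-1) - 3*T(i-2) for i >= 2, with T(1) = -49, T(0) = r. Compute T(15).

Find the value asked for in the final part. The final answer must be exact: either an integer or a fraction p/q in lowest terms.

Step 1: remainder = value at the root: -1*(-18)^2 - 9*(-18)^1 + 3 = (-324) + (162) + (3) = -159; answer -159
Step 2: S1 = -159; r = 20; T(2) = 2*(-49) - 3*(20) = -158; iterating: T(2)=-158, T(3)=-169, T(4)=136, T(5)=779, T(6)=1150, T(7)=-37, T(8)=-3524, T(9)=-6937, T(10)=-3302, T(11)=14207, T(12)=38320, T(13)=34019, T(14)=-46922, T(15)=-195901; answer -195901

-195901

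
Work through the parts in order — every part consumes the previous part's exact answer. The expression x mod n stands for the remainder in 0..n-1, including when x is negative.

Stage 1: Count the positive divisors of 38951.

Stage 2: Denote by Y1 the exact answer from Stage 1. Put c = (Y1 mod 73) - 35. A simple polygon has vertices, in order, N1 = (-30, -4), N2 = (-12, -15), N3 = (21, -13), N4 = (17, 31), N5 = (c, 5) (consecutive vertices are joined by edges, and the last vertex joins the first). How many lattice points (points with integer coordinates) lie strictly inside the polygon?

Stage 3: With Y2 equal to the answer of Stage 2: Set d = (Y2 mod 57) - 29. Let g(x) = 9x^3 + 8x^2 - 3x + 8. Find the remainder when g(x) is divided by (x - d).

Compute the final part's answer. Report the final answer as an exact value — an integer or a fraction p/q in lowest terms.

Stage 1: 38951 = 11 * 3541; number of divisors = (1+1) * (1+1) = 4; answer 4
Stage 2: Y1 = 4; c = -31; cross terms: (-30*-15 - -12*-4)=402, (-12*-13 - 21*-15)=471, (21*31 - 17*-13)=872, (17*5 - -31*31)=1046, (-31*-4 - -30*5)=274; twice the area = |3065| = 3065; area = 3065/2; boundary points = 1 + 1 + 4 + 2 + 1 = 9; strictly interior points = area - boundary/2 + 1 = 1529; answer 1529
Stage 3: Y2 = 1529; d = 18; remainder = value at the root: 9*(18)^3 + 8*(18)^2 - 3*(18)^1 + 8 = (52488) + (2592) + (-54) + (8) = 55034; answer 55034

55034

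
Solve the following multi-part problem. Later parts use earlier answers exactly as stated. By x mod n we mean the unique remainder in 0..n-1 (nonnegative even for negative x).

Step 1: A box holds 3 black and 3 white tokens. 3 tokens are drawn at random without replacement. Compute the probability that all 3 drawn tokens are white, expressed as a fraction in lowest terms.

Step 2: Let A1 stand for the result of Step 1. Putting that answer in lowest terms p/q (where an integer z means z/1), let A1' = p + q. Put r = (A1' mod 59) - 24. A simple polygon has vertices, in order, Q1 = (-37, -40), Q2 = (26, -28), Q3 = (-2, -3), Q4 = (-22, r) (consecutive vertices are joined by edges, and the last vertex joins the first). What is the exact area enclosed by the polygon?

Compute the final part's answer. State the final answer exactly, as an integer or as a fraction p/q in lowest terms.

2651/2

Step 1: total draws C(6,3) = 20; favorable C(3,3) = 1; P = 1/20; answer 1/20
Step 2: A1 = 1/20; threaded value p + q = 21; r = -3; cross terms: (-37*-28 - 26*-40)=2076, (26*-3 - -2*-28)=-134, (-2*-3 - -22*-3)=-60, (-22*-40 - -37*-3)=769; twice the area = |2651| = 2651; area = 2651/2; answer 2651/2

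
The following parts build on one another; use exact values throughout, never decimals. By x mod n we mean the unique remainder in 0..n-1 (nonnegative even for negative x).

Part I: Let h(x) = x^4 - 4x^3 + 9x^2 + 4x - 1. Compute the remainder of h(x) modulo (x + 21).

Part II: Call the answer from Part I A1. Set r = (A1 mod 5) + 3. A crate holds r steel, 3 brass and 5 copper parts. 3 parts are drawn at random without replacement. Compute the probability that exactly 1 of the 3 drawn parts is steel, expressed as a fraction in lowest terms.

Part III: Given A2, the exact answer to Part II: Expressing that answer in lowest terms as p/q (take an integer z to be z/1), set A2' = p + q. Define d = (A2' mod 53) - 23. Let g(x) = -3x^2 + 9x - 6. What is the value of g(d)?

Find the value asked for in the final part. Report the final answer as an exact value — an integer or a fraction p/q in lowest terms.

Part I: remainder = value at the root: 1*(-21)^4 - 4*(-21)^3 + 9*(-21)^2 + 4*(-21)^1 - 1 = (194481) + (37044) + (3969) + (-84) + (-1) = 235409; answer 235409
Part II: A1 = 235409; r = 7; total draws C(15,3) = 455; favorable C(7,1)*C(8,2) = 196; P = 28/65; answer 28/65
Part III: A2 = 28/65; threaded value p + q = 93; d = 17; -3*(17)^2 + 9*(17)^1 - 6 = (-867) + (153) + (-6) = -720; answer -720

-720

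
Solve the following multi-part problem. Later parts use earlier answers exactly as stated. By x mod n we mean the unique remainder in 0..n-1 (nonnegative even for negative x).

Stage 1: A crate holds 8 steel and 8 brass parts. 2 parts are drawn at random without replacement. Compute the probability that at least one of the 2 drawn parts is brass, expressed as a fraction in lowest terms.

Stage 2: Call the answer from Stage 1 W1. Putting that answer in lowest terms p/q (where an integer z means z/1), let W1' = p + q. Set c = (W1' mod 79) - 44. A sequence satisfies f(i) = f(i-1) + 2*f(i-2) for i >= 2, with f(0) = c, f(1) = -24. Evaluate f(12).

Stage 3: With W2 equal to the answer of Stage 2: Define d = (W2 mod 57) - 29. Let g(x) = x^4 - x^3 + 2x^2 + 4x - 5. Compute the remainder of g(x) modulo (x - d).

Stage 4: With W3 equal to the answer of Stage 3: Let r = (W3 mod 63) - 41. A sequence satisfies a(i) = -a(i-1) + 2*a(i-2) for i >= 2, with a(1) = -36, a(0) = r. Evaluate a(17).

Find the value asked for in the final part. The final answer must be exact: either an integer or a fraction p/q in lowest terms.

Stage 1: total draws C(16,2) = 120; complement C(8,2) = 28; favorable 120 - 28 = 92; P = 23/30; answer 23/30
Stage 2: W1 = 23/30; threaded value p + q = 53; c = 9; f(2) = 1*(-24) + 2*(9) = -6; iterating: f(2)=-6, f(3)=-54, f(4)=-66, f(5)=-174, f(6)=-306, f(7)=-654, f(8)=-1266, f(9)=-2574, f(10)=-5106, f(11)=-10254, f(12)=-20466; answer -20466
Stage 3: W2 = -20466; d = 25; remainder = value at the root: 1*(25)^4 - 1*(25)^3 + 2*(25)^2 + 4*(25)^1 - 5 = (390625) + (-15625) + (1250) + (100) + (-5) = 376345; answer 376345
Stage 4: W3 = 376345; r = 5; a(2) = -1*(-36) + 2*(5) = 46; iterating: a(2)=46, a(3)=-118, a(4)=210, a(5)=-446, a(6)=866, a(7)=-1758, a(8)=3490, a(9)=-7006, a(10)=13986, a(11)=-27998, a(12)=55970, a(13)=-111966, a(14)=223906, a(15)=-447838, a(16)=895650, a(17)=-1791326; answer -1791326

-1791326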